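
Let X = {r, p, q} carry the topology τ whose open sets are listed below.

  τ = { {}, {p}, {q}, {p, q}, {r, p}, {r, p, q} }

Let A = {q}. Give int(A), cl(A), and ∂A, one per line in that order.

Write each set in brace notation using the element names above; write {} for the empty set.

interior: largest open inside A is {q} (from {}, {q})
cl via duality: int({r, p}) = {r, p}, so X∖{r, p} = {q}
cl∖int = {}

int(A) = {q}
cl(A)  = {q}
∂A     = {}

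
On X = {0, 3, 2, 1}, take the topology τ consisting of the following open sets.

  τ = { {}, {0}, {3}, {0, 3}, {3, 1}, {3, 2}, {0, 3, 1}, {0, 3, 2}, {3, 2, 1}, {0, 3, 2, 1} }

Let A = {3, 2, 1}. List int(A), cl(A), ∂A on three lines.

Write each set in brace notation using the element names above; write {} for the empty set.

int(A) = {3, 2, 1}
cl(A)  = {3, 2, 1}
∂A     = {}

interior: largest open inside A is {3, 2, 1} (from {}, {3}, {3, 1}, {3, 2}, {3, 2, 1})
cl via duality: int({0}) = {0}, so X∖{0} = {3, 2, 1}
cl∖int = {}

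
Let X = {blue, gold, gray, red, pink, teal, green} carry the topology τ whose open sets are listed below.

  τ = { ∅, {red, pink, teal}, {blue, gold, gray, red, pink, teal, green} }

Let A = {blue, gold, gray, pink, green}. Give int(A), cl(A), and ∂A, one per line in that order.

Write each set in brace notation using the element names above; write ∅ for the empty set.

int(A) = ∅
cl(A)  = {blue, gold, gray, red, pink, teal, green}
∂A     = {blue, gold, gray, red, pink, teal, green}

interior: largest open inside A is ∅ (from ∅)
cl via duality: int({red, teal}) = ∅, so X∖∅ = {blue, gold, gray, red, pink, teal, green}
cl∖int = {blue, gold, gray, red, pink, teal, green}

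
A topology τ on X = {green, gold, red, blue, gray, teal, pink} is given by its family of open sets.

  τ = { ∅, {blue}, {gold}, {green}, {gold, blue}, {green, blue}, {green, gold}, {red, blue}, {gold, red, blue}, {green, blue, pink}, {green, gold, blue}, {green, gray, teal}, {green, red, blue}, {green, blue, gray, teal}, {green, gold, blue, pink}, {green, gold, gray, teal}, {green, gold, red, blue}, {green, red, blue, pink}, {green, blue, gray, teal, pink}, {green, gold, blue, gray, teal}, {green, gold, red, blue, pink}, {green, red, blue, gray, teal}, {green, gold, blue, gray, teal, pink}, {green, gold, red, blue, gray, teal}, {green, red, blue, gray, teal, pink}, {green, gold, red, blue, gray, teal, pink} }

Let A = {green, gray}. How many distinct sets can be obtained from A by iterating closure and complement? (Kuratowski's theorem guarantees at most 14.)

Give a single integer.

cl via duality: int({gold, red, blue, teal, pink}) = {gold, red, blue}, so X∖{gold, red, blue} = {green, gray, teal, pink}
Write k for closure, c for complement:
  1. A     = {green, gray}
  2. kA    = {green, gray, teal, pink}
  3. cA    = {gold, red, blue, teal, pink}
  4. ckA   = {gold, red, blue}
  5. kcA   = {gold, red, blue, gray, teal, pink}
  6. kckA  = {gold, red, blue, pink}
  7. ckcA  = {green}
  8. ckckA = {green, gray, teal}
applying k or c yields no new set

8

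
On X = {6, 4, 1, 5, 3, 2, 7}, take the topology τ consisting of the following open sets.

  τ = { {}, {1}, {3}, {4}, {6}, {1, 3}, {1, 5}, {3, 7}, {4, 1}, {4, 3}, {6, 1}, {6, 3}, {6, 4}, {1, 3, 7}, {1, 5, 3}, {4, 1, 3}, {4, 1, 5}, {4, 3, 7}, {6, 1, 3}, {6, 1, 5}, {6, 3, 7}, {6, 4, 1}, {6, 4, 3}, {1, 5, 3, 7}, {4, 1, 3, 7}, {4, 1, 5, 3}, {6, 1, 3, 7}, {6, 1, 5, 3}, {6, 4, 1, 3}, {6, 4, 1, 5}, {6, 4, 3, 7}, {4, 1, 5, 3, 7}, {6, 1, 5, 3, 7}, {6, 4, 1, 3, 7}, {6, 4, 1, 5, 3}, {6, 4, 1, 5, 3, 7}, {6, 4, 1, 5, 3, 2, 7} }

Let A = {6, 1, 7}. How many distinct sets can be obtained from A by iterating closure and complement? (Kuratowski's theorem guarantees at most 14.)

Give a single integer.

10

cl via duality: int({4, 5, 3, 2}) = {4, 3}, so X∖{4, 3} = {6, 1, 5, 2, 7}
Write k for closure, c for complement:
  1. A     = {6, 1, 7}
  2. kA    = {6, 1, 5, 2, 7}
  3. cA    = {4, 5, 3, 2}
  4. ckA   = {4, 3}
  5. kcA   = {4, 5, 3, 2, 7}
  6. kckA  = {4, 3, 2, 7}
  7. ckcA  = {6, 1}
  8. ckckA = {6, 1, 5}
  9. kckcA = {6, 1, 5, 2}
  10. ckckcA = {4, 3, 7}
applying k or c yields no new set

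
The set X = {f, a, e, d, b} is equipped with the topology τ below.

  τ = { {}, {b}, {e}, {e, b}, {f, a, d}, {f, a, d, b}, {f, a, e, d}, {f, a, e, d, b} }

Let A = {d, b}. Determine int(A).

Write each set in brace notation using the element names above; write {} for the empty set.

{b}

interior: largest open inside A is {b} (from {}, {b})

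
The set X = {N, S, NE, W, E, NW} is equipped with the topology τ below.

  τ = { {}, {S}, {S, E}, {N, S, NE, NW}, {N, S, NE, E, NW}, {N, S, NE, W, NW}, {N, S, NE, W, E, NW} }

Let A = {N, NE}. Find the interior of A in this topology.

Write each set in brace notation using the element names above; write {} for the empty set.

{}

U open, U⊆A: {}. int(A) = ⋃ = {}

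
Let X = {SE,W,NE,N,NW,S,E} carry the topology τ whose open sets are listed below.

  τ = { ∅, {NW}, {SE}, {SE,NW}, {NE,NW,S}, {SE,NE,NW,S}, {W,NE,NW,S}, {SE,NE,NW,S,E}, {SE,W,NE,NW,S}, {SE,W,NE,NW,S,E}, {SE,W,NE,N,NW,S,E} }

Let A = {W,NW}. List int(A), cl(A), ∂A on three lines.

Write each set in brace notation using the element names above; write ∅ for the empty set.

int(A) = {NW}
cl(A)  = {W,NE,N,NW,S,E}
∂A     = {W,NE,N,S,E}

interior: largest open inside A is {NW} (from ∅, {NW})
cl via duality: int({SE,NE,N,S,E}) = {SE}, so X∖{SE} = {W,NE,N,NW,S,E}
cl∖int = {W,NE,N,S,E}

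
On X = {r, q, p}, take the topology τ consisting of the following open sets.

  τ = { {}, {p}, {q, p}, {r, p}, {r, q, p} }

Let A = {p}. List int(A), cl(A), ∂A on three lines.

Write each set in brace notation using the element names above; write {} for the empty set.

interior: largest open inside A is {p} (from {}, {p})
cl via duality: int({r, q}) = {}, so X∖{} = {r, q, p}
cl∖int = {r, q}

int(A) = {p}
cl(A)  = {r, q, p}
∂A     = {r, q}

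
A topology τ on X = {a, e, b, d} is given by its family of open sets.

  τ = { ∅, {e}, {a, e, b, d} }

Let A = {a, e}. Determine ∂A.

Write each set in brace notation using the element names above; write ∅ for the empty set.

{a, b, d}

open subsets of A: ∅, {e}; so int(A) = {e}
closure: X∖int(X∖A) = X∖∅ = {a, e, b, d}
∂A = {a, e, b, d} minus {e} = {a, b, d}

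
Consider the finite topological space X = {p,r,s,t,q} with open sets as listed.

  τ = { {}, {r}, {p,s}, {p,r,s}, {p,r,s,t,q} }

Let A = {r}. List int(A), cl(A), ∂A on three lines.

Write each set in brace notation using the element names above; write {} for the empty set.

interior: largest open inside A is {r} (from {}, {r})
cl via duality: int({p,s,t,q}) = {p,s}, so X∖{p,s} = {r,t,q}
cl∖int = {t,q}

int(A) = {r}
cl(A)  = {r,t,q}
∂A     = {t,q}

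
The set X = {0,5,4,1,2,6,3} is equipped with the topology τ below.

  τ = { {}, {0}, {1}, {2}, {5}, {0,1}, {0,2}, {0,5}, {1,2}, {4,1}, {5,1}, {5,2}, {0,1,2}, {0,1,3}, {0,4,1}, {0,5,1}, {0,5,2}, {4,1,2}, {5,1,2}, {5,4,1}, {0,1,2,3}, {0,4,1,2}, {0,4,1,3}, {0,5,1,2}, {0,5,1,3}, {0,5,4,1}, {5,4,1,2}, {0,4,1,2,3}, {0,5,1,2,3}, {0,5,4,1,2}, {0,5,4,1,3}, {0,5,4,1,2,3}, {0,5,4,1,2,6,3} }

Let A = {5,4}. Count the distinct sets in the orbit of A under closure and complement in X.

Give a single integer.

8

closure: X∖int(X∖A) = X∖{0,1,2,3} = {5,4,6}
Let k=closure and c=complement:
  1. A     = {5,4}
  2. kA    = {5,4,6}
  3. cA    = {0,1,2,6,3}
  4. ckA   = {0,1,2,3}
  5. kcA   = {0,4,1,2,6,3}
  6. ckcA  = {5}
  7. kckcA = {5,6}
  8. ckckcA = {0,4,1,2,3}
— saturated at 8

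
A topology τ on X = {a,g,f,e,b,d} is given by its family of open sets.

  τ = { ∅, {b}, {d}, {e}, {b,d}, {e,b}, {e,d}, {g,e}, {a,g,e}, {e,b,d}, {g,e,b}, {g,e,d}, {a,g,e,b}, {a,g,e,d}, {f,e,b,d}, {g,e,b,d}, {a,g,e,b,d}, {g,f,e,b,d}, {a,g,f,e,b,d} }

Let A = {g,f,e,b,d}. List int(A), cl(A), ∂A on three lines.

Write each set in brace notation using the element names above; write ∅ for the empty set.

int(A) = {g,f,e,b,d}
cl(A)  = {a,g,f,e,b,d}
∂A     = {a}

interior: largest open inside A is {g,f,e,b,d} (from ∅, {b}, {e}, {d}, {e,d}, {g,e}, {b,d}, {e,b}, {g,e,d}, {g,e,b}, {e,b,d}, {f,e,b,d}, {g,e,b,d}, {g,f,e,b,d})
cl via duality: int({a}) = ∅, so X∖∅ = {a,g,f,e,b,d}
cl∖int = {a}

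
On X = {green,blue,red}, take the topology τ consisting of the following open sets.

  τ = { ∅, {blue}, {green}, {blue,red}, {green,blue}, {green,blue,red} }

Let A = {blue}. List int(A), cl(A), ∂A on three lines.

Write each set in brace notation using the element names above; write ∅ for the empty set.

open subsets of A: ∅, {blue}; so int(A) = {blue}
closure: X∖int(X∖A) = X∖{green} = {blue,red}
∂A = {blue,red} minus {blue} = {red}

int(A) = {blue}
cl(A)  = {blue,red}
∂A     = {red}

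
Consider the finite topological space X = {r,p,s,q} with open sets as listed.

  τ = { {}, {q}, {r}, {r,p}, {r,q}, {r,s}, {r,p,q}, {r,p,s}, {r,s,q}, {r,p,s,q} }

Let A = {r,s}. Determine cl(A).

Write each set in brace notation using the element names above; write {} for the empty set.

closure: X∖int(X∖A) = X∖{q} = {r,p,s}

{r,p,s}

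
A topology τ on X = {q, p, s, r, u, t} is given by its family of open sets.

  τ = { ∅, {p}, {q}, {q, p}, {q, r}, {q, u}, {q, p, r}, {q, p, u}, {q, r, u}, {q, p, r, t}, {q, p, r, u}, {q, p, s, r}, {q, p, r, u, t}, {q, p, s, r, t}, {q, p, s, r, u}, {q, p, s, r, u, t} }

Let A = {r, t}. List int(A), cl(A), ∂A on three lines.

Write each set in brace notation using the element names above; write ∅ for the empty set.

open subsets of A: ∅; so int(A) = ∅
closure: X∖int(X∖A) = X∖{q, p, u} = {s, r, t}
∂A = {s, r, t} minus ∅ = {s, r, t}

int(A) = ∅
cl(A)  = {s, r, t}
∂A     = {s, r, t}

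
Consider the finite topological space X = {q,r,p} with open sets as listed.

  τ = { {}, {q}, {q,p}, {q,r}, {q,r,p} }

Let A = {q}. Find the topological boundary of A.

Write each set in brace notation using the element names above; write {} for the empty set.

{r,p}

U open, U⊆A: {}, {q}. int(A) = ⋃ = {q}
X∖A={r,p}, int(X∖A)={}, hence cl(A)={q,r,p}
∂A: remove int from cl → {r,p}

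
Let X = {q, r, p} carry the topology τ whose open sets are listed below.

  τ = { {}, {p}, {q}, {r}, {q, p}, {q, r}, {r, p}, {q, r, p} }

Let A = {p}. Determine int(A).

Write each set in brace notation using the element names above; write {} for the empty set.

{p}

U open, U⊆A: {}, {p}. int(A) = ⋃ = {p}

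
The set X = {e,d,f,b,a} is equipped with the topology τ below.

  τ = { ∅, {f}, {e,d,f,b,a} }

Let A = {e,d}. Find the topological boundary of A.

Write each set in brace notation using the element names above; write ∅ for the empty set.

{e,d,b,a}

opens ⊆ A: ∅; union → int = ∅
complement {f,b,a}; its interior {f}; cl(A) = X∖{f} = {e,d,b,a}
boundary = {e,d,b,a} ∖ ∅ = {e,d,b,a}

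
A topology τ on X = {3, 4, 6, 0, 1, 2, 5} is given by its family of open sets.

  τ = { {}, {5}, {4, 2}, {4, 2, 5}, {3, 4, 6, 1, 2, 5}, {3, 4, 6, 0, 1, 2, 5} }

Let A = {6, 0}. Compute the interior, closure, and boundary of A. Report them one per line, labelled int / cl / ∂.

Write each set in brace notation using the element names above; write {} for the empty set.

interior: largest open inside A is {} (from {})
cl via duality: int({3, 4, 1, 2, 5}) = {4, 2, 5}, so X∖{4, 2, 5} = {3, 6, 0, 1}
cl∖int = {3, 6, 0, 1}

int(A) = {}
cl(A)  = {3, 6, 0, 1}
∂A     = {3, 6, 0, 1}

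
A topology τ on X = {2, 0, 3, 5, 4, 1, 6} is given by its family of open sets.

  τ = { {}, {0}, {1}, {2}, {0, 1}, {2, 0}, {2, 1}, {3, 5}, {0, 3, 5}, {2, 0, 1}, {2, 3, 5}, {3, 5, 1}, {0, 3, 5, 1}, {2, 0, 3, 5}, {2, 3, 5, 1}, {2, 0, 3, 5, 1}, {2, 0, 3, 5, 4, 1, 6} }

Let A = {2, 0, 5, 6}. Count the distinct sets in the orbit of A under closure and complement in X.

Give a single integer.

complement {3, 4, 1}; its interior {1}; cl(A) = X∖{1} = {2, 0, 3, 5, 4, 6}
With k = closure, c = complement:
  1. A     = {2, 0, 5, 6}
  2. kA    = {2, 0, 3, 5, 4, 6}
  3. cA    = {3, 4, 1}
  4. ckA   = {1}
  5. kcA   = {3, 5, 4, 1, 6}
  6. kckA  = {4, 1, 6}
  7. ckcA  = {2, 0}
  8. ckckA = {2, 0, 3, 5}
  9. kckcA = {2, 0, 4, 6}
  10. ckckcA = {3, 5, 1}
k, c of each give nothing new

10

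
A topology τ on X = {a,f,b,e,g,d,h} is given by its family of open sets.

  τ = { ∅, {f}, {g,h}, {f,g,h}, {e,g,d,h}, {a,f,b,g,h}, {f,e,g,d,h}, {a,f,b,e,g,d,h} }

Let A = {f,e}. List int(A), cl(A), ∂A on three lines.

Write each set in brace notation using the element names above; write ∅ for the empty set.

opens ⊆ A: ∅, {f}; union → int = {f}
complement {a,b,g,d,h}; its interior {g,h}; cl(A) = X∖{g,h} = {a,f,b,e,d}
boundary = {a,f,b,e,d} ∖ {f} = {a,b,e,d}

int(A) = {f}
cl(A)  = {a,f,b,e,d}
∂A     = {a,b,e,d}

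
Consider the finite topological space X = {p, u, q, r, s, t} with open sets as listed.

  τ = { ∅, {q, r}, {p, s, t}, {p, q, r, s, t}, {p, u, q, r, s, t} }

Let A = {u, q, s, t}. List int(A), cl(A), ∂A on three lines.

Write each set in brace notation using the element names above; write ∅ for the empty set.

opens ⊆ A: ∅; union → int = ∅
complement {p, r}; its interior ∅; cl(A) = X∖∅ = {p, u, q, r, s, t}
boundary = {p, u, q, r, s, t} ∖ ∅ = {p, u, q, r, s, t}

int(A) = ∅
cl(A)  = {p, u, q, r, s, t}
∂A     = {p, u, q, r, s, t}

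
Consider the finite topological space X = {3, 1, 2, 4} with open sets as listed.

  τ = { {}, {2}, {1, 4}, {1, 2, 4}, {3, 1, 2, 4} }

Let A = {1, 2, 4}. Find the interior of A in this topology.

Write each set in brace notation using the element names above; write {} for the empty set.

interior: largest open inside A is {1, 2, 4} (from {}, {2}, {1, 4}, {1, 2, 4})

{1, 2, 4}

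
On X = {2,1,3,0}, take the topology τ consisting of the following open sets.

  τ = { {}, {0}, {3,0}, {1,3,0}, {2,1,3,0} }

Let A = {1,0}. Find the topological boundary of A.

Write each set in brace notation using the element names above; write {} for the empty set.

interior: largest open inside A is {0} (from {}, {0})
cl via duality: int({2,3}) = {}, so X∖{} = {2,1,3,0}
cl∖int = {2,1,3}

{2,1,3}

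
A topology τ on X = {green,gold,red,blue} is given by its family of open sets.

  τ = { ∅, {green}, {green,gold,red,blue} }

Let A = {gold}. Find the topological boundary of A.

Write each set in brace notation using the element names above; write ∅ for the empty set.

U open, U⊆A: ∅. int(A) = ⋃ = ∅
X∖A={green,red,blue}, int(X∖A)={green}, hence cl(A)={gold,red,blue}
∂A: remove int from cl → {gold,red,blue}

{gold,red,blue}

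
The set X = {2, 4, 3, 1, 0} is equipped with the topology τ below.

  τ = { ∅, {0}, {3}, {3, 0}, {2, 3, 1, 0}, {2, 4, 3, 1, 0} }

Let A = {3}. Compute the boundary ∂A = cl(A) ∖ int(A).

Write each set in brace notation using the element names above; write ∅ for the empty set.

{2, 4, 1}

interior: largest open inside A is {3} (from ∅, {3})
cl via duality: int({2, 4, 1, 0}) = {0}, so X∖{0} = {2, 4, 3, 1}
cl∖int = {2, 4, 1}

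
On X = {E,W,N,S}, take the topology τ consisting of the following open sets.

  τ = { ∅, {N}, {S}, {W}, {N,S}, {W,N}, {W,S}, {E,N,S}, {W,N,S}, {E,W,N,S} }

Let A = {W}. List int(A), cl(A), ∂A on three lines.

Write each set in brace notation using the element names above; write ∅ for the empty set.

int(A) = {W}
cl(A)  = {W}
∂A     = ∅

U open, U⊆A: ∅, {W}. int(A) = ⋃ = {W}
X∖A={E,N,S}, int(X∖A)={E,N,S}, hence cl(A)={W}
∂A: remove int from cl → ∅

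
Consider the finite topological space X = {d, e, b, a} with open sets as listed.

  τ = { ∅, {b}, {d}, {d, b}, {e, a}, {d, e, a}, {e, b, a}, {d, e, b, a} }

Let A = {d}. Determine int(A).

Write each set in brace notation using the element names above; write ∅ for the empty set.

interior: largest open inside A is {d} (from ∅, {d})

{d}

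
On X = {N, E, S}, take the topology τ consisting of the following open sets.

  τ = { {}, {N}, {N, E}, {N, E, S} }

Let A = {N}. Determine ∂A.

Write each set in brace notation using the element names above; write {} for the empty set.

open subsets of A: {}, {N}; so int(A) = {N}
closure: X∖int(X∖A) = X∖{} = {N, E, S}
∂A = {N, E, S} minus {N} = {E, S}

{E, S}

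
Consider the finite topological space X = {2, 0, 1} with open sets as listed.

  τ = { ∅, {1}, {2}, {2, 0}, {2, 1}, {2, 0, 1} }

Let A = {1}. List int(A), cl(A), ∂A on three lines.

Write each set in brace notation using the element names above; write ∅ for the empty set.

int(A) = {1}
cl(A)  = {1}
∂A     = ∅

U open, U⊆A: ∅, {1}. int(A) = ⋃ = {1}
X∖A={2, 0}, int(X∖A)={2, 0}, hence cl(A)={1}
∂A: remove int from cl → ∅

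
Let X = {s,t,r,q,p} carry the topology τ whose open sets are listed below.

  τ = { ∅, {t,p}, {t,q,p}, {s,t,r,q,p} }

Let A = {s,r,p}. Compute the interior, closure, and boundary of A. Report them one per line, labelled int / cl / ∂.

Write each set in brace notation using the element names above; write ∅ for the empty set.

int(A) = ∅
cl(A)  = {s,t,r,q,p}
∂A     = {s,t,r,q,p}

U open, U⊆A: ∅. int(A) = ⋃ = ∅
X∖A={t,q}, int(X∖A)=∅, hence cl(A)={s,t,r,q,p}
∂A: remove int from cl → {s,t,r,q,p}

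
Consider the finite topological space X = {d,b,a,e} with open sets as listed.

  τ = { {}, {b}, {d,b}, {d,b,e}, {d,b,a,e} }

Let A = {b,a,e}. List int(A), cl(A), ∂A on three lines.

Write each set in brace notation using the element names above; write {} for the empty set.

opens ⊆ A: {}, {b}; union → int = {b}
complement {d}; its interior {}; cl(A) = X∖{} = {d,b,a,e}
boundary = {d,b,a,e} ∖ {b} = {d,a,e}

int(A) = {b}
cl(A)  = {d,b,a,e}
∂A     = {d,a,e}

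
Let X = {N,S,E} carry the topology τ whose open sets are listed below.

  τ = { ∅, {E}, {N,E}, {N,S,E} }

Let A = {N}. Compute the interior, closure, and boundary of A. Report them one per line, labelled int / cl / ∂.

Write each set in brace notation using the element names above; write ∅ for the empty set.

int(A) = ∅
cl(A)  = {N,S}
∂A     = {N,S}

U open, U⊆A: ∅. int(A) = ⋃ = ∅
X∖A={S,E}, int(X∖A)={E}, hence cl(A)={N,S}
∂A: remove int from cl → {N,S}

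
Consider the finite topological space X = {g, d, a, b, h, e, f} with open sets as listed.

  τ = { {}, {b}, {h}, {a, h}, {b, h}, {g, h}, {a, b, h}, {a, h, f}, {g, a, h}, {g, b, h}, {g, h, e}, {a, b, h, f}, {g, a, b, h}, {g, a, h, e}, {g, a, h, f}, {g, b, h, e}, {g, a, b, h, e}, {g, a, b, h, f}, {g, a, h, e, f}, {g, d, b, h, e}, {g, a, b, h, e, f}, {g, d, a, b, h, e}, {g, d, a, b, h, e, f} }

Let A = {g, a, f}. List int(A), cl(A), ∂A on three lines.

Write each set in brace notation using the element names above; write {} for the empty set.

int(A) = {}
cl(A)  = {g, d, a, e, f}
∂A     = {g, d, a, e, f}

open subsets of A: {}; so int(A) = {}
closure: X∖int(X∖A) = X∖{b, h} = {g, d, a, e, f}
∂A = {g, d, a, e, f} minus {} = {g, d, a, e, f}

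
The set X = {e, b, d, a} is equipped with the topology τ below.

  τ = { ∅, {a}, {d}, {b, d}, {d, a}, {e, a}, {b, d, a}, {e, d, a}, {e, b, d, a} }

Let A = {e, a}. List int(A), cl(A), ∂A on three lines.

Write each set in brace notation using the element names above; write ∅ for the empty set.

U open, U⊆A: ∅, {a}, {e, a}. int(A) = ⋃ = {e, a}
X∖A={b, d}, int(X∖A)={b, d}, hence cl(A)={e, a}
∂A: remove int from cl → ∅

int(A) = {e, a}
cl(A)  = {e, a}
∂A     = ∅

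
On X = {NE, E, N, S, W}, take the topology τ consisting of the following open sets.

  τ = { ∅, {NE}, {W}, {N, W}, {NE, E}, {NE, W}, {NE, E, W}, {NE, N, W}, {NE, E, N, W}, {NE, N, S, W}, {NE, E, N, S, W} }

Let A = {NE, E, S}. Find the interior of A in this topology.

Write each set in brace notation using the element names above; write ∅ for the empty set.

U open, U⊆A: ∅, {NE}, {NE, E}. int(A) = ⋃ = {NE, E}

{NE, E}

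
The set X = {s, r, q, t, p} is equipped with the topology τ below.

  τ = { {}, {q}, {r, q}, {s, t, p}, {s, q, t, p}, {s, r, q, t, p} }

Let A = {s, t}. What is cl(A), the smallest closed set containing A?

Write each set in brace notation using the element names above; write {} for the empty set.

X∖A={r, q, p}, int(X∖A)={r, q}, hence cl(A)={s, t, p}

{s, t, p}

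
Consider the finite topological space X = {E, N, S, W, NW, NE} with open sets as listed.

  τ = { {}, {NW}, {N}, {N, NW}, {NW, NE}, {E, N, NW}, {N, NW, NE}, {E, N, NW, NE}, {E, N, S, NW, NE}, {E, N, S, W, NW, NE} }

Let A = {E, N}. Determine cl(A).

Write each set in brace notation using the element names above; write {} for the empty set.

{E, N, S, W}

complement {S, W, NW, NE}; its interior {NW, NE}; cl(A) = X∖{NW, NE} = {E, N, S, W}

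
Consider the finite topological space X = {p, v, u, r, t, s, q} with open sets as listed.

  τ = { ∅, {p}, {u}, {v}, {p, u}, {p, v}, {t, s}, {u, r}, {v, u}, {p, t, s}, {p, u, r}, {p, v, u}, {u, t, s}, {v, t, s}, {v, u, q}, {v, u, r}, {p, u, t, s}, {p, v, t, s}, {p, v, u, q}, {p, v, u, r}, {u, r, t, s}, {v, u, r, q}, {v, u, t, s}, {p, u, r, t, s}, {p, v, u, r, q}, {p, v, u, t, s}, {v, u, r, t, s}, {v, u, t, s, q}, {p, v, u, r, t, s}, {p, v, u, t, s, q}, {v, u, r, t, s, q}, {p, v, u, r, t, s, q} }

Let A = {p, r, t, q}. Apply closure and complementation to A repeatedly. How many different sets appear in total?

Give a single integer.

closure: X∖int(X∖A) = X∖{v, u} = {p, r, t, s, q}
Let k=closure and c=complement:
  1. A     = {p, r, t, q}
  2. kA    = {p, r, t, s, q}
  3. cA    = {v, u, s}
  4. ckA   = {v, u}
  5. kcA   = {v, u, r, t, s, q}
  6. kckA  = {v, u, r, q}
  7. ckcA  = {p}
  8. ckckA = {p, t, s}
— saturated at 8

8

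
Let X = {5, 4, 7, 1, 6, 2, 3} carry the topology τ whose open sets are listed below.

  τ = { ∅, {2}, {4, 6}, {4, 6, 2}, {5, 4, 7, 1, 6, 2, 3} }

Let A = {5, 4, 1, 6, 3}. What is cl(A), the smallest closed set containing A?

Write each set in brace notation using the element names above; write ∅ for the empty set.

X∖A={7, 2}, int(X∖A)={2}, hence cl(A)={5, 4, 7, 1, 6, 3}

{5, 4, 7, 1, 6, 3}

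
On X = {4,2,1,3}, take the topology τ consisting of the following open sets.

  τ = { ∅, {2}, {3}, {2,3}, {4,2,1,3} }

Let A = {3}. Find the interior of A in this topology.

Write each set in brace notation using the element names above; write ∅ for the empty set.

{3}

interior: largest open inside A is {3} (from ∅, {3})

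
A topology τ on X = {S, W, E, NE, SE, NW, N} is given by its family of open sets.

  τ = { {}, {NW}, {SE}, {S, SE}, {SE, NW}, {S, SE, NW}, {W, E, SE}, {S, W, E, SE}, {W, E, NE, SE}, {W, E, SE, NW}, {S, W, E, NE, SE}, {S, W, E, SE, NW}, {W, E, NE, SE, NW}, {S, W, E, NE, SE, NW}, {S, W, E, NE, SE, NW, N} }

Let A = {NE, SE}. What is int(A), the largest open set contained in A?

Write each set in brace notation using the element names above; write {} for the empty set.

{SE}

opens ⊆ A: {}, {SE}; union → int = {SE}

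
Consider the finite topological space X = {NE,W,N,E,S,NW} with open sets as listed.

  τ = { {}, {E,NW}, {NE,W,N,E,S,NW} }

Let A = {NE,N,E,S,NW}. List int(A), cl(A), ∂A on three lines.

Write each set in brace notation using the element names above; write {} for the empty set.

int(A) = {E,NW}
cl(A)  = {NE,W,N,E,S,NW}
∂A     = {NE,W,N,S}

open subsets of A: {}, {E,NW}; so int(A) = {E,NW}
closure: X∖int(X∖A) = X∖{} = {NE,W,N,E,S,NW}
∂A = {NE,W,N,E,S,NW} minus {E,NW} = {NE,W,N,S}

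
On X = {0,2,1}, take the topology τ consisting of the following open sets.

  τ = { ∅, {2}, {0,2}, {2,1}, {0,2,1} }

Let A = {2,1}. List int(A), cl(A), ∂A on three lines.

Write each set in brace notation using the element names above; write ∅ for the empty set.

U open, U⊆A: ∅, {2}, {2,1}. int(A) = ⋃ = {2,1}
X∖A={0}, int(X∖A)=∅, hence cl(A)={0,2,1}
∂A: remove int from cl → {0}

int(A) = {2,1}
cl(A)  = {0,2,1}
∂A     = {0}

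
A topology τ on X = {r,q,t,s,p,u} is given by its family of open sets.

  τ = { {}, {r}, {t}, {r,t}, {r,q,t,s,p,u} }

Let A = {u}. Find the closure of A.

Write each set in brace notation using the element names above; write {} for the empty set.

{q,s,p,u}

closure: X∖int(X∖A) = X∖{r,t} = {q,s,p,u}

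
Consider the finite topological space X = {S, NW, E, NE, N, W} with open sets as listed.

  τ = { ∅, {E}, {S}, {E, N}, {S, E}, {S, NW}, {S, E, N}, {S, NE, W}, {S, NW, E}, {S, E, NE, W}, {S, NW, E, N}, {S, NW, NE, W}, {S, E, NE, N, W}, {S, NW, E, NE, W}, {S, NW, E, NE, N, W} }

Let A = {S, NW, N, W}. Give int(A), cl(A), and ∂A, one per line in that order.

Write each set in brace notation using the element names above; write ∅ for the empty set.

int(A) = {S, NW}
cl(A)  = {S, NW, NE, N, W}
∂A     = {NE, N, W}

opens ⊆ A: ∅, {S}, {S, NW}; union → int = {S, NW}
complement {E, NE}; its interior {E}; cl(A) = X∖{E} = {S, NW, NE, N, W}
boundary = {S, NW, NE, N, W} ∖ {S, NW} = {NE, N, W}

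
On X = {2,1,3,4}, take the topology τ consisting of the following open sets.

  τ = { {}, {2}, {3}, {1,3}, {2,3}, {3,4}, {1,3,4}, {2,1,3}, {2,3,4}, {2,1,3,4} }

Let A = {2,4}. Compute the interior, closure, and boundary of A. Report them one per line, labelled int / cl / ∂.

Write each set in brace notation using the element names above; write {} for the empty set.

U open, U⊆A: {}, {2}. int(A) = ⋃ = {2}
X∖A={1,3}, int(X∖A)={1,3}, hence cl(A)={2,4}
∂A: remove int from cl → {4}

int(A) = {2}
cl(A)  = {2,4}
∂A     = {4}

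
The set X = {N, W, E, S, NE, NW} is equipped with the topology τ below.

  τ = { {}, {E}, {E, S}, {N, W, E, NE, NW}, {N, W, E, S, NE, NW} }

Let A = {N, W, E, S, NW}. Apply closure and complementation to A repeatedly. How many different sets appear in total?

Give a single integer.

6

cl via duality: int({NE}) = {}, so X∖{} = {N, W, E, S, NE, NW}
Write k for closure, c for complement:
  1. A     = {N, W, E, S, NW}
  2. kA    = {N, W, E, S, NE, NW}
  3. cA    = {NE}
  4. ckA   = {}
  5. kcA   = {N, W, NE, NW}
  6. ckcA  = {E, S}
applying k or c yields no new set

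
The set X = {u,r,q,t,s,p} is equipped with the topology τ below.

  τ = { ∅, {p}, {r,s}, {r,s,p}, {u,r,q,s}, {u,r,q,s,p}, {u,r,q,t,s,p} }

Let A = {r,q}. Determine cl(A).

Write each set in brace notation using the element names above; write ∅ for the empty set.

{u,r,q,t,s}

X∖A={u,t,s,p}, int(X∖A)={p}, hence cl(A)={u,r,q,t,s}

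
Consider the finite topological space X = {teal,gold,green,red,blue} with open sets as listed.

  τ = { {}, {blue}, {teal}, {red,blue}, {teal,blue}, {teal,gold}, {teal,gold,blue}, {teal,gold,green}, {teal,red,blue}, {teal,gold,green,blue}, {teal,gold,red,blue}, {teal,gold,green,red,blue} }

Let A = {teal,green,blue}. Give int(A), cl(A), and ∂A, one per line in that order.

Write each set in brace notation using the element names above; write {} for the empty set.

interior: largest open inside A is {teal,blue} (from {}, {teal}, {blue}, {teal,blue})
cl via duality: int({gold,red}) = {}, so X∖{} = {teal,gold,green,red,blue}
cl∖int = {gold,green,red}

int(A) = {teal,blue}
cl(A)  = {teal,gold,green,red,blue}
∂A     = {gold,green,red}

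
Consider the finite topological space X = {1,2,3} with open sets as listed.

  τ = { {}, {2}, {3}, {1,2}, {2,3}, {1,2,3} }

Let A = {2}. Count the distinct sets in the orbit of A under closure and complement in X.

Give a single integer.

4

closure: X∖int(X∖A) = X∖{3} = {1,2}
Let k=closure and c=complement:
  1. A     = {2}
  2. kA    = {1,2}
  3. cA    = {1,3}
  4. ckA   = {3}
— saturated at 4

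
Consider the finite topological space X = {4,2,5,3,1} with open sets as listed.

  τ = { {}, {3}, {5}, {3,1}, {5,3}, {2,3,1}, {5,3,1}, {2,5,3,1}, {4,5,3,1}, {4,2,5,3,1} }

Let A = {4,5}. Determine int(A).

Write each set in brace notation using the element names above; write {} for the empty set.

{5}

U open, U⊆A: {}, {5}. int(A) = ⋃ = {5}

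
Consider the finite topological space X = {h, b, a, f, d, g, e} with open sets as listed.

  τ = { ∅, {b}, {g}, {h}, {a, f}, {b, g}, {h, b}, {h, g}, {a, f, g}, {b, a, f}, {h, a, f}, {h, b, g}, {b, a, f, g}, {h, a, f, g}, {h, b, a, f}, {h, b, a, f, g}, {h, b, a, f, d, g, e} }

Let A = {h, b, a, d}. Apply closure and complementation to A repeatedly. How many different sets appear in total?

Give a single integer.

X∖A={f, g, e}, int(X∖A)={g}, hence cl(A)={h, b, a, f, d, e}
Orbit (k=closure, c=complement):
  1. A     = {h, b, a, d}
  2. kA    = {h, b, a, f, d, e}
  3. cA    = {f, g, e}
  4. ckA   = {g}
  5. kcA   = {a, f, d, g, e}
  6. kckA  = {d, g, e}
  7. ckcA  = {h, b}
  8. ckckA = {h, b, a, f}
  9. kckcA = {h, b, d, e}
  10. ckckcA = {a, f, g}
(closed under both — stop)

10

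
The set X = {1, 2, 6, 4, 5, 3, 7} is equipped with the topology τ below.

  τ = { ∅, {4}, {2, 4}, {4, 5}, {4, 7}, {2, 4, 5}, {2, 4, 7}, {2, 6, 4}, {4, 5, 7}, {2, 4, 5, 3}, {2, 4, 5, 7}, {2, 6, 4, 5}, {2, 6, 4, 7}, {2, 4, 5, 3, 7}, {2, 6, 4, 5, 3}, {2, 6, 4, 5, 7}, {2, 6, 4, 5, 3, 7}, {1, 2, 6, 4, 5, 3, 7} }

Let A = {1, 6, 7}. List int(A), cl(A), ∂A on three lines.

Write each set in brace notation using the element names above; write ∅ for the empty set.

int(A) = ∅
cl(A)  = {1, 6, 7}
∂A     = {1, 6, 7}

interior: largest open inside A is ∅ (from ∅)
cl via duality: int({2, 4, 5, 3}) = {2, 4, 5, 3}, so X∖{2, 4, 5, 3} = {1, 6, 7}
cl∖int = {1, 6, 7}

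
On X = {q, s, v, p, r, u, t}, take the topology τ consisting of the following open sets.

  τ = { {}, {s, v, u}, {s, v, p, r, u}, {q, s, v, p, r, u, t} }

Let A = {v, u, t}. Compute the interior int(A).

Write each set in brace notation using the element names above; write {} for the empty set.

{}

open subsets of A: {}; so int(A) = {}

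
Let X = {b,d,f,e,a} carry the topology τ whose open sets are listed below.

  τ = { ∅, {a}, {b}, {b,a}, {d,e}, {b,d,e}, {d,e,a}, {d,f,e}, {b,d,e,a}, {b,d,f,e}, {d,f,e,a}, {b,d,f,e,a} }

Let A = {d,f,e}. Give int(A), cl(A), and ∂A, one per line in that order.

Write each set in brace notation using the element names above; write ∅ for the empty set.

open subsets of A: ∅, {d,e}, {d,f,e}; so int(A) = {d,f,e}
closure: X∖int(X∖A) = X∖{b,a} = {d,f,e}
∂A = {d,f,e} minus {d,f,e} = ∅

int(A) = {d,f,e}
cl(A)  = {d,f,e}
∂A     = ∅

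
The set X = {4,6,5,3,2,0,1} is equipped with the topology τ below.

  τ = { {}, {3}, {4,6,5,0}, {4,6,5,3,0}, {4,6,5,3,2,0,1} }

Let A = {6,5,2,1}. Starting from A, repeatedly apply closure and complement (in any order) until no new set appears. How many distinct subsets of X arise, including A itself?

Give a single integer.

cl via duality: int({4,3,0}) = {3}, so X∖{3} = {4,6,5,2,0,1}
Write k for closure, c for complement:
  1. A     = {6,5,2,1}
  2. kA    = {4,6,5,2,0,1}
  3. cA    = {4,3,0}
  4. ckA   = {3}
  5. kcA   = {4,6,5,3,2,0,1}
  6. kckA  = {3,2,1}
  7. ckcA  = {}
  8. ckckA = {4,6,5,0}
applying k or c yields no new set

8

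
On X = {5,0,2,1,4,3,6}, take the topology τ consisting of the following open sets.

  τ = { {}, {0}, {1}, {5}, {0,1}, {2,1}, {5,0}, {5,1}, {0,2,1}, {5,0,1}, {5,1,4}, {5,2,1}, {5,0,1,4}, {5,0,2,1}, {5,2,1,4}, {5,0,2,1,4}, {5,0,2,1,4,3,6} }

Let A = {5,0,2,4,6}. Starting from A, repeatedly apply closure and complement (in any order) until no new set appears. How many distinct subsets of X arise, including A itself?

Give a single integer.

closure: X∖int(X∖A) = X∖{1} = {5,0,2,4,3,6}
Let k=closure and c=complement:
  1. A     = {5,0,2,4,6}
  2. kA    = {5,0,2,4,3,6}
  3. cA    = {1,3}
  4. ckA   = {1}
  5. kcA   = {2,1,4,3,6}
  6. ckcA  = {5,0}
  7. kckcA = {5,0,4,3,6}
  8. ckckcA = {2,1}
— saturated at 8

8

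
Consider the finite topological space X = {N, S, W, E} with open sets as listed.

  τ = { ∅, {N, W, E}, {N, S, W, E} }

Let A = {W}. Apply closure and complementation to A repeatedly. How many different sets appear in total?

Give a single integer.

X∖A={N, S, E}, int(X∖A)=∅, hence cl(A)={N, S, W, E}
Orbit (k=closure, c=complement):
  1. A     = {W}
  2. kA    = {N, S, W, E}
  3. cA    = {N, S, E}
  4. ckA   = ∅
(closed under both — stop)

4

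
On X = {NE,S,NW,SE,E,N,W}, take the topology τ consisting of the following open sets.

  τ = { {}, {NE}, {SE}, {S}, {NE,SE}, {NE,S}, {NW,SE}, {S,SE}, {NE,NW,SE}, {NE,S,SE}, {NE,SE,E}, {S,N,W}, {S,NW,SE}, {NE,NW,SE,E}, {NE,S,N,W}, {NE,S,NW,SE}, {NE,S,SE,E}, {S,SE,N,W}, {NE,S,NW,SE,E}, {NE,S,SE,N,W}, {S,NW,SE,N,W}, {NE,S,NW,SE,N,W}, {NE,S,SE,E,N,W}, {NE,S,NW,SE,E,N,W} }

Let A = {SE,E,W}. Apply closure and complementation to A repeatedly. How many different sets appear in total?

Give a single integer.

closure: X∖int(X∖A) = X∖{NE,S} = {NW,SE,E,N,W}
Let k=closure and c=complement:
  1. A     = {SE,E,W}
  2. kA    = {NW,SE,E,N,W}
  3. cA    = {NE,S,NW,N}
  4. ckA   = {NE,S}
  5. kcA   = {NE,S,NW,E,N,W}
  6. kckA  = {NE,S,E,N,W}
  7. ckcA  = {SE}
  8. ckckA = {NW,SE}
  9. kckcA = {NW,SE,E}
  10. ckckcA = {NE,S,N,W}
— saturated at 10

10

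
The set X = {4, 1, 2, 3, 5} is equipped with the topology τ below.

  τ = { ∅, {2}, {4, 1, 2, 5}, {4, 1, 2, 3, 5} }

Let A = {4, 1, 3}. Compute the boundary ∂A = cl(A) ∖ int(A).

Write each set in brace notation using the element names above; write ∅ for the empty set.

{4, 1, 3, 5}

U open, U⊆A: ∅. int(A) = ⋃ = ∅
X∖A={2, 5}, int(X∖A)={2}, hence cl(A)={4, 1, 3, 5}
∂A: remove int from cl → {4, 1, 3, 5}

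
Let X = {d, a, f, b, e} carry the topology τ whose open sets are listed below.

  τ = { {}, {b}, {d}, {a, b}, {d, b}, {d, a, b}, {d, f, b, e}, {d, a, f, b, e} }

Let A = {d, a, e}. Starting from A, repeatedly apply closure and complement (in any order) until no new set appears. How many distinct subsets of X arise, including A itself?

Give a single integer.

8

closure: X∖int(X∖A) = X∖{b} = {d, a, f, e}
Let k=closure and c=complement:
  1. A     = {d, a, e}
  2. kA    = {d, a, f, e}
  3. cA    = {f, b}
  4. ckA   = {b}
  5. kcA   = {a, f, b, e}
  6. ckcA  = {d}
  7. kckcA = {d, f, e}
  8. ckckcA = {a, b}
— saturated at 8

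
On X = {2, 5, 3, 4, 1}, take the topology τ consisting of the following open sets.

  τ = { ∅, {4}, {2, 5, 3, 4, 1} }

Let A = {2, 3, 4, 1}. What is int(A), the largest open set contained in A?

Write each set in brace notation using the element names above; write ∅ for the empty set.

opens ⊆ A: ∅, {4}; union → int = {4}

{4}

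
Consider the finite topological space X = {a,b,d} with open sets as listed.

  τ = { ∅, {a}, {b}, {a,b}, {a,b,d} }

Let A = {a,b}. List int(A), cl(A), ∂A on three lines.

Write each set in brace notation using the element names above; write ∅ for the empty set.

opens ⊆ A: ∅, {b}, {a}, {a,b}; union → int = {a,b}
complement {d}; its interior ∅; cl(A) = X∖∅ = {a,b,d}
boundary = {a,b,d} ∖ {a,b} = {d}

int(A) = {a,b}
cl(A)  = {a,b,d}
∂A     = {d}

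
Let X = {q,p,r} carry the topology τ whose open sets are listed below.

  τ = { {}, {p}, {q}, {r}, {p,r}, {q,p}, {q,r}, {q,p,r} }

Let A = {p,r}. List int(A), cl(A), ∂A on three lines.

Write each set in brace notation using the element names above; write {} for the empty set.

interior: largest open inside A is {p,r} (from {}, {r}, {p}, {p,r})
cl via duality: int({q}) = {q}, so X∖{q} = {p,r}
cl∖int = {}

int(A) = {p,r}
cl(A)  = {p,r}
∂A     = {}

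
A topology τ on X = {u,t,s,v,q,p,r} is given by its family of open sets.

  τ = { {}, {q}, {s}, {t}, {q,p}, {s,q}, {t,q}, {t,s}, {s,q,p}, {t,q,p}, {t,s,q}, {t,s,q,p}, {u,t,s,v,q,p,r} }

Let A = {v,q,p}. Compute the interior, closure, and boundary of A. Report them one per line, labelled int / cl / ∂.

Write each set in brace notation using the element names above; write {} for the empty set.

open subsets of A: {}, {q}, {q,p}; so int(A) = {q,p}
closure: X∖int(X∖A) = X∖{t,s} = {u,v,q,p,r}
∂A = {u,v,q,p,r} minus {q,p} = {u,v,r}

int(A) = {q,p}
cl(A)  = {u,v,q,p,r}
∂A     = {u,v,r}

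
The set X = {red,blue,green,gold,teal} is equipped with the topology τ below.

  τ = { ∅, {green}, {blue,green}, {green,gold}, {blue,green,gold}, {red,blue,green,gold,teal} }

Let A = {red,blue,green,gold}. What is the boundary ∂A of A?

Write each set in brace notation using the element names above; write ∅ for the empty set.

open subsets of A: ∅, {green}, {green,gold}, {blue,green}, {blue,green,gold}; so int(A) = {blue,green,gold}
closure: X∖int(X∖A) = X∖∅ = {red,blue,green,gold,teal}
∂A = {red,blue,green,gold,teal} minus {blue,green,gold} = {red,teal}

{red,teal}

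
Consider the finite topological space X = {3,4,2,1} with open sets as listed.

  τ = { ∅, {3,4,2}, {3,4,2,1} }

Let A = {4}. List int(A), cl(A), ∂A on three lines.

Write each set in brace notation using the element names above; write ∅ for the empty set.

int(A) = ∅
cl(A)  = {3,4,2,1}
∂A     = {3,4,2,1}

interior: largest open inside A is ∅ (from ∅)
cl via duality: int({3,2,1}) = ∅, so X∖∅ = {3,4,2,1}
cl∖int = {3,4,2,1}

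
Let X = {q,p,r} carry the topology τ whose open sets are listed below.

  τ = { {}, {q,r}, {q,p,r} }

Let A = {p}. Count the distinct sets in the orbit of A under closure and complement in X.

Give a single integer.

4

complement {q,r}; its interior {q,r}; cl(A) = X∖{q,r} = {p}
With k = closure, c = complement:
  1. A     = {p}
  2. cA    = {q,r}
  3. kcA   = {q,p,r}
  4. ckcA  = {}
k, c of each give nothing new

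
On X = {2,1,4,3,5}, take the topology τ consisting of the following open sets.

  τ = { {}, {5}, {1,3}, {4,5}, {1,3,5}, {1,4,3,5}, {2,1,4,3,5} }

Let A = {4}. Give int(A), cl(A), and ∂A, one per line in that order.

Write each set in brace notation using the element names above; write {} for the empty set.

U open, U⊆A: {}. int(A) = ⋃ = {}
X∖A={2,1,3,5}, int(X∖A)={1,3,5}, hence cl(A)={2,4}
∂A: remove int from cl → {2,4}

int(A) = {}
cl(A)  = {2,4}
∂A     = {2,4}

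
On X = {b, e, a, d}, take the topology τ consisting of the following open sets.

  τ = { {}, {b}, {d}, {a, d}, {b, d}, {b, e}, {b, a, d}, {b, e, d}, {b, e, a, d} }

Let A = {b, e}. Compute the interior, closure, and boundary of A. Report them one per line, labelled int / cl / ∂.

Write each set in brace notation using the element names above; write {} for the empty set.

interior: largest open inside A is {b, e} (from {}, {b}, {b, e})
cl via duality: int({a, d}) = {a, d}, so X∖{a, d} = {b, e}
cl∖int = {}

int(A) = {b, e}
cl(A)  = {b, e}
∂A     = {}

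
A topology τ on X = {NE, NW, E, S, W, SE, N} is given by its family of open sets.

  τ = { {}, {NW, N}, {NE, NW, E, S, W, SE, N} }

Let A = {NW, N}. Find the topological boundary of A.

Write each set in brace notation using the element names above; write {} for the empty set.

open subsets of A: {}, {NW, N}; so int(A) = {NW, N}
closure: X∖int(X∖A) = X∖{} = {NE, NW, E, S, W, SE, N}
∂A = {NE, NW, E, S, W, SE, N} minus {NW, N} = {NE, E, S, W, SE}

{NE, E, S, W, SE}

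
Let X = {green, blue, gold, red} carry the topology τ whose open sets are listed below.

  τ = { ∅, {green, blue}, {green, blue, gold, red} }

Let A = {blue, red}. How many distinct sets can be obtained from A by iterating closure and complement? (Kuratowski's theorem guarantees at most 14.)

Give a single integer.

cl via duality: int({green, gold}) = ∅, so X∖∅ = {green, blue, gold, red}
Write k for closure, c for complement:
  1. A     = {blue, red}
  2. kA    = {green, blue, gold, red}
  3. cA    = {green, gold}
  4. ckA   = ∅
applying k or c yields no new set

4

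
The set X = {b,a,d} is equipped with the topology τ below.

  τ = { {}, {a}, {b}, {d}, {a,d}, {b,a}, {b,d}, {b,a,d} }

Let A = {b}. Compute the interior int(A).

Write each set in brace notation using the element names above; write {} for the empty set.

opens ⊆ A: {}, {b}; union → int = {b}

{b}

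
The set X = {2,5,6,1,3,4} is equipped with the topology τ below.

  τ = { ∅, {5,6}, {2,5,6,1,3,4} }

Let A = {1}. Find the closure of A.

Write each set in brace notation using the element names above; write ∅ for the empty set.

{2,1,3,4}

complement {2,5,6,3,4}; its interior {5,6}; cl(A) = X∖{5,6} = {2,1,3,4}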